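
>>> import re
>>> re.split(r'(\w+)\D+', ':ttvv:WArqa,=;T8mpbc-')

The pattern matches one or more of a word character (captured); then one or more of a non-digit.
The group in the pattern means `split` returns the separators' captures alongside the pieces.

[':', 'ttvv', '', '8mpbc', '']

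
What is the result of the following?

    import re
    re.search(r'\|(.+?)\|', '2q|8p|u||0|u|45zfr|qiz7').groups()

('8p',)

A non-greedy quantifier consumes as few characters as it can — just enough that the remainder of the pattern still matches from where it stops; whatever follows it matches normally.
Unlike `match`, `search` isn't anchored — it looks for the pattern anywhere in the string.
The match spans [2:6] → '|8p|'.
Captured: group 1 = '8p'.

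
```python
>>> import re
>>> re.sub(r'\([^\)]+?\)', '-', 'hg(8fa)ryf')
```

'hg-ryf'

Each match is replaced by '-'.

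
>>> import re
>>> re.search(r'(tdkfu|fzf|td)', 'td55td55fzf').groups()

('td',)

Unlike `match`, `search` isn't anchored — it looks for the pattern anywhere in the string.
The match spans [0:2] → 'td'.
Captured: group 1 = 'td'.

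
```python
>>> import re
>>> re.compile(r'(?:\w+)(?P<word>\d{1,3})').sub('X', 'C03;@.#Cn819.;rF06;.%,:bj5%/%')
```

'X;@.#X.;X;.%,:X%/%'

`sub` substitutes 'X' at each match site.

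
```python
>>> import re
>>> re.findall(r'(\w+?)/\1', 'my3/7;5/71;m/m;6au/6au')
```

['m', '6au']

The backreference `\1` re-matches whatever the first group consumed, character for character.
One capturing group, so `findall` returns just the captured substring from each match — 2 in all.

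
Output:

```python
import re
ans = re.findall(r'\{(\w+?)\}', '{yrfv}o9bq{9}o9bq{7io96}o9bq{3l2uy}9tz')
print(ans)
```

Scanning left to right: at [0:6] match '{yrfv}', group 1 = 'yrfv'; at [10:13] match '{9}', group 1 = '9'; at [17:24] match '{7io96}', group 1 = '7io96'; at [28:35] match '{3l2uy}', group 1 = '3l2uy'.
One capturing group, so `findall` returns just the captured substring from each match — 4 in all.

['yrfv', '9', '7io96', '3l2uy']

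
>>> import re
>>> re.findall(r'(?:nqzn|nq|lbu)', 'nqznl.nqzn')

`|` is ordered: at each position the engine commits to the first alternative that works.
Matches: at [0:4] → 'nqzn'; at [6:10] → 'nqzn'.
With no groups in the pattern, `findall` gives back each whole match — 2 here.

['nqzn', 'nqzn']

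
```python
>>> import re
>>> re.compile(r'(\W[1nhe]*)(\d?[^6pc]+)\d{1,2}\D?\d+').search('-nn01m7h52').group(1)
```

The pattern matches a non-word character, then zero or more of one of [1nhe] (captured); then optionally a digit, then one or more of any character except [6pc] (captured); then 1 to 2 of a digit, then optionally a non-digit, then one or more of a digit.
`re.search` tries every starting position until one works.
The match spans [0:10] → '-nn01m7h52'.
Captured: group 1 = '-nn', group 2 = '01m7h'.

'-nn'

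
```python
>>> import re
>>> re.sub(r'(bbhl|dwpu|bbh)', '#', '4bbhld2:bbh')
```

'4#d2:#'

Alternation tries branches left to right and keeps the first one that lets the overall match succeed at that position.
Matches: at [1:5] → 'bbhl'; at [8:11] → 'bbh'.
`sub` substitutes '#' at each match site.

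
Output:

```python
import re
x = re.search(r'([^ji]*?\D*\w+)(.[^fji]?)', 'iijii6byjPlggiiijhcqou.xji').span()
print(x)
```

The match spans [0:24] → 'iijii6byjPlggiiijhcqou.x'.

(0, 24)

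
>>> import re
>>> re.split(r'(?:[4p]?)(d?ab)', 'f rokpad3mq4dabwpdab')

Pattern: optionally one of [4p] (non-capturing group); then optionally a literal 'd', then the literal 'ab' (captured).
Matches to split on: at [11:15] → '4dab'; at [16:20] → 'pdab'.
`re.split` interleaves the captured-group text with the surrounding fragments.

['f rokpad3mq', 'dab', 'w', 'dab', '']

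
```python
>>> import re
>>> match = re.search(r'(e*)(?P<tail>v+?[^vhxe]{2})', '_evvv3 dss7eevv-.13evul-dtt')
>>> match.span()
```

The match spans [1:7] → 'evvv3 '.

(1, 7)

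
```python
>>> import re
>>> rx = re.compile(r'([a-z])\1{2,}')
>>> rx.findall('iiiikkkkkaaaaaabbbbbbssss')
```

['i', 'k', 'a', 'b', 's']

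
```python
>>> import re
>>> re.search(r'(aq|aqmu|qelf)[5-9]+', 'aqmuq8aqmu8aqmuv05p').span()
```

(6, 11)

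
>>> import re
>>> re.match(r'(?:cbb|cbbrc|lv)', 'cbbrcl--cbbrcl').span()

(0, 3)

Branches in `(...|...)` are attempted left-to-right; the first branch that allows the whole pattern to succeed is taken.
`match` is anchored at position 0; if the pattern doesn't fit there, it returns None.
The match spans [0:3] → 'cbb'.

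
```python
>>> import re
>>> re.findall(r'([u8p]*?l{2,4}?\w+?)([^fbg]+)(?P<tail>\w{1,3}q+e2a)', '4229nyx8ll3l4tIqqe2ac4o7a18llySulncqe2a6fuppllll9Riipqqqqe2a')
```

3 groups means each result is a tuple of 3 captured strings — 2 here.

[('8ll3', 'l4tIqqe2ac4o7a18llySuln', 'cqe2a'), ('upplll', 'l9Riipqq', 'qqe2a')]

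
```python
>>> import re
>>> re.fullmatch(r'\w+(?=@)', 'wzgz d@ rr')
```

None

Lookahead/lookbehind check context without consuming it, so the matched span excludes the asserted characters.
`fullmatch` succeeds only if the pattern covers the string from start to end.
Here the pattern can't cover the whole string, so the call returns None.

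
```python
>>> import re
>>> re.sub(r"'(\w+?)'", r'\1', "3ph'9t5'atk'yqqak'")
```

Matches: at [3:8] → "'9t5'"; at [11:18] → "'yqqak'".
Each match is replaced using the text its own group 1 captured.

'3ph9t5atkyqqak'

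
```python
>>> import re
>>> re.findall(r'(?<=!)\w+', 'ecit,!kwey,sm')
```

['kwey']

The `(?=…)`/`(?<=…)` assertion just peeks at neighbouring text; it doesn't advance the match position.
With no groups in the pattern, `findall` gives back each whole match — 1 here.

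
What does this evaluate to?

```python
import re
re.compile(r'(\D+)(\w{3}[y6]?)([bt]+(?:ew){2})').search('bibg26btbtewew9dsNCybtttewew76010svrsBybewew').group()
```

'bibg26btbtewew'

This matches one or more of a non-digit (captured); then exactly 3 of a word character, then optionally one of [y6] (captured); then one or more of one of [bt], then the literal 'ew' repeated 2 times (captured).
Unlike `match`, `search` isn't anchored — it looks for the pattern anywhere in the string.
The match spans [0:14] → 'bibg26btbtewew'.
Captured: group 1 = 'bibg', group 2 = '26b', group 3 = 'tbtewew'.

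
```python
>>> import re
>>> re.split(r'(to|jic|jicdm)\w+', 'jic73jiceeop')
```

Matches to split on: at [0:12] → 'jic73jiceeop'.
The group in the pattern means `split` returns the separators' captures alongside the pieces.

['', 'jic', '']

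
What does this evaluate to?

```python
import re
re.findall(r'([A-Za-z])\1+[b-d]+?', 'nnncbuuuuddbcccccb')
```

`\1` is not a pattern — it's the concrete string captured by group 1, re-applied verbatim.
Walking the string: at [0:4] match 'nnnc', group 1 = 'n'; at [5:10] match 'uuuud', group 1 = 'u'; at [12:18] match 'cccccb', group 1 = 'c'.
Because there's exactly one group, `findall` drops the full match and keeps group 1 from each hit.

['n', 'u', 'c']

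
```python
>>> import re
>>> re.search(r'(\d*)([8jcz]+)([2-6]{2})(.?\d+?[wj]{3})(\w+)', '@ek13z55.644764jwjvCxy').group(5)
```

Pattern: zero or more of a digit (captured); then one or more of one of [8jcz] (captured); then exactly 2 of a character in [2-6] (captured); then optionally any character, then one or more of a digit (lazy), then exactly 3 of one of [wj] (captured); then one or more of a word character (captured).
`re.search` tries every starting position until one works.
The match spans [3:22] → '13z55.644764jwjvCxy'.
Captured: group 1 = '13', group 2 = 'z', group 3 = '55', group 4 = '.644764jwj', group 5 = 'vCxy'.

'vCxy'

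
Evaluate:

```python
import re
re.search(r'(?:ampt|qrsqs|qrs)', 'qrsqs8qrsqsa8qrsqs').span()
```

The regex engine tests alternatives in the order written; an earlier branch that matches wins even if a later one would match more.
The match spans [0:5] → 'qrsqs'.

(0, 5)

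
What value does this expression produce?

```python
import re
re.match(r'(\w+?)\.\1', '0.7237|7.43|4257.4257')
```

`\1` is not a pattern — it's the concrete string captured by group 1, re-applied verbatim.
`match` is anchored at position 0; if the pattern doesn't fit there, it returns None.
Here the string doesn't start with a match, so the call returns None.

None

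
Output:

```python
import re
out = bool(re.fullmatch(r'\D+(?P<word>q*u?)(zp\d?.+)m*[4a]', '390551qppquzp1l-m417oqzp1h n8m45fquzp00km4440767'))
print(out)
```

False

The pattern matches one or more of a non-digit; then zero or more of a literal 'q', then optionally the literal 'u' (captured as 'word'); then the literal 'zp', then optionally a digit, then one or more of any character (captured); then zero or more of the literal 'm', then one of [4a].
For `fullmatch`, every character of the input must be accounted for by the pattern.
Here there's no way to consume every character, so the call returns None, and `bool(None)` is False.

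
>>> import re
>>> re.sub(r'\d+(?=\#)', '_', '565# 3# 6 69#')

The `(?=…)`/`(?<=…)` assertion just peeks at neighbouring text; it doesn't advance the match position.
Matches: at [0:3] → '565'; at [5:6] → '3'; at [10:12] → '69'.
Every occurrence is swapped for '_'.

'_# _# 6 _#'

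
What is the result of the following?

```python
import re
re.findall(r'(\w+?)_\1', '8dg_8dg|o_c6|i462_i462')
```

['8dg', 'i462']

`\1` has to match the exact text group 1 already captured.
Matches: at [0:7] match '8dg_8dg', group 1 = '8dg'; at [13:22] match 'i462_i462', group 1 = 'i462'.
With a single group, `findall` returns only what that group captured — 2 items.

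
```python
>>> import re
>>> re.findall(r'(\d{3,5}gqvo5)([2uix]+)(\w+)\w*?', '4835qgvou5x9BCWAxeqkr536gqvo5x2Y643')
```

[('536gqvo5', 'x2', 'Y643')]

Pattern: 3 to 5 of a digit, then the literal 'gqv', then the literal 'o5' (captured); then one or more of one of [2uix] (captured); then one or more of a word character (captured); then zero or more of a word character (lazy).
Walking the string: at [21:35] match '536gqvo5x2Y643', groups = ('536gqvo5', 'x2', 'Y643').
`findall` packs the 3 group values into a tuple for every match.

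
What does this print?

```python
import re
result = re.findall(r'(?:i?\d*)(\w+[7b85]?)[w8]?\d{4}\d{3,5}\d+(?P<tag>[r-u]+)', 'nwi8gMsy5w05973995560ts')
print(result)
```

[('nwi8gMsy5w059', 'ts')]

With 2 capturing groups, `findall` returns a 2-tuple per match.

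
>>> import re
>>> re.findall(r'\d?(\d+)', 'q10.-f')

['0']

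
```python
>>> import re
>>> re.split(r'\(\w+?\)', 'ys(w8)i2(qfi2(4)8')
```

Matches to split on: at [2:6] → '(w8)'; at [13:16] → '(4)'.
The string is cut at each match, leaving 3 pieces.

['ys', 'i2(qfi2', '8']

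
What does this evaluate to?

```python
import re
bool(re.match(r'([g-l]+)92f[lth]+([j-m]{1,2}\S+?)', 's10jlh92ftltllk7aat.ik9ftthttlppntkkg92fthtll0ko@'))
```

Pattern: one or more of a character in [g-l] (captured); then the literal '92f', then one or more of one of [lth]; then 1 to 2 of a character in [j-m], then one or more of a non-whitespace character (lazy) (captured).
`re.match` only tries the pattern at the start of the string.
Here position 0 doesn't satisfy it, so the call returns None, and `bool(None)` is False.

False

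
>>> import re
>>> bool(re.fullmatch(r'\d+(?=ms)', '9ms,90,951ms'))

`re.fullmatch` requires the pattern to consume the entire string.
Here the pattern can't cover the whole string, so the call returns None, and `bool(None)` is False.

False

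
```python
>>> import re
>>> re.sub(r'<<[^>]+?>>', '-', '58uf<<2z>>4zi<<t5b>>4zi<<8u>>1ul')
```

Each match is replaced by '-'.

'58uf-4zi-4zi-1ul'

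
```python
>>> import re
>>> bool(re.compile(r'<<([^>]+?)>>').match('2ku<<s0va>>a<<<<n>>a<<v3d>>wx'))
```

`re.match` won't scan ahead — the pattern has to work from the very first character.
Here the pattern fails at index 0, so the call returns None, and `bool(None)` is False.

False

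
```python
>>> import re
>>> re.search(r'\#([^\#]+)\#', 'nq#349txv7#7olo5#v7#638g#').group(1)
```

'349txv7'

The match spans [2:11] → '#349txv7#'.
Captured: group 1 = '349txv7'.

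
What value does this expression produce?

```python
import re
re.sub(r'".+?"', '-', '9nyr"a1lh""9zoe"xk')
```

'9nyr--xk'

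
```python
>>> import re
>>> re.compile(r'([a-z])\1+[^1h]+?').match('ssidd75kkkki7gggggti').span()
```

`re.match` won't scan ahead — the pattern has to work from the very first character.
The match spans [0:3] → 'ssi'.

(0, 3)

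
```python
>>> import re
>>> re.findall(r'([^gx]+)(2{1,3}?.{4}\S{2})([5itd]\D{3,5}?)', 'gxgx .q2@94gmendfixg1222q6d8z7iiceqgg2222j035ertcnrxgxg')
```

A non-greedy quantifier consumes as few characters as it can — just enough that the remainder of the pattern still matches from where it stops; whatever follows it matches normally.
Multiple groups make `findall` return tuples — one 3-tuple for each match.

[('122', '2q6d8z7', 'iice'), ('222', '2j035er', 'tcnr')]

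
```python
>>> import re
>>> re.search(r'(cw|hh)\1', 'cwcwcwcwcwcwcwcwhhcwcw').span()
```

(0, 4)

After group 1 captures some text, `\1` only succeeds where that same text appears again.
Unlike `match`, `search` isn't anchored — it looks for the pattern anywhere in the string.
The match spans [0:4] → 'cwcw'.
Captured: group 1 = 'cw'.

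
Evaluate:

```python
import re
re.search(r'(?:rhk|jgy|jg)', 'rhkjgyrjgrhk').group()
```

'rhk'

The match spans [0:3] → 'rhk'.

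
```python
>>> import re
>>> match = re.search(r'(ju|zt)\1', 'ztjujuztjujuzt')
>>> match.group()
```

'juju'

A backreference is literal: `\1` must see the identical characters the first group matched.
The match spans [2:6] → 'juju'.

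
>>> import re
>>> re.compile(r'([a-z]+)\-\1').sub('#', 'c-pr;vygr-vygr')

'c-pr;#'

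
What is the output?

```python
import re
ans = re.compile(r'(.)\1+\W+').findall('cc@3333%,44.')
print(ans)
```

A backreference is literal: `\1` must see the identical characters the first group matched.
With a single group, `findall` returns only what that group captured — 3 items.

['c', '3', '4']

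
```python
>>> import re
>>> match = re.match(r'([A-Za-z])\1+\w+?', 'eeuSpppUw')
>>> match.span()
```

(0, 3)

After group 1 captures some text, `\1` only succeeds where that same text appears again.
`re.match` won't scan ahead — the pattern has to work from the very first character.
The match spans [0:3] → 'eeu'.
Captured: group 1 = 'e'.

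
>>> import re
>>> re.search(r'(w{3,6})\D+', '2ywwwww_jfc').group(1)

Pattern: 3 to 6 of a literal 'w' (captured); then one or more of a non-digit.
`re.search` scans for the first position where the pattern succeeds.
The match spans [2:11] → 'wwwww_jfc'.
Captured: group 1 = 'wwwww'.

'wwwww'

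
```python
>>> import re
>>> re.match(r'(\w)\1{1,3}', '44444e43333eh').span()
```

(0, 4)

`\1` is not a pattern — it's the concrete string captured by group 1, re-applied verbatim.
`re.match` won't scan ahead — the pattern has to work from the very first character.
The match spans [0:4] → '4444'.
Captured: group 1 = '4'.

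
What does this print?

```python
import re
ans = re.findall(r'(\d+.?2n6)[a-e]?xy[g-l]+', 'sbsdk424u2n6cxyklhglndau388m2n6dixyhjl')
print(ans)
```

['424u2n6']

This matches one or more of a digit, then optionally any character, then the literal '2n6' (captured); then optionally a character in [a-e], then the literal 'xy', then one or more of a character in [g-l].
Matches: at [5:20] match '424u2n6cxyklhgl', group 1 = '424u2n6'.
One capturing group, so `findall` returns just the captured substring from the one match — 1 in all.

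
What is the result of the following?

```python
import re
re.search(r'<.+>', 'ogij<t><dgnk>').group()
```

`re.search` scans for the first position where the pattern succeeds.
The match spans [4:13] → '<t><dgnk>'.

'<t><dgnk>'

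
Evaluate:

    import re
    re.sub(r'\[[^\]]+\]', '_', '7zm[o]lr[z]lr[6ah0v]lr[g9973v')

'7zm_lr_lr_lr[g9973v'

Matches: at [3:6] → '[o]'; at [8:11] → '[z]'; at [13:20] → '[6ah0v]'.
Every occurrence is swapped for '_'.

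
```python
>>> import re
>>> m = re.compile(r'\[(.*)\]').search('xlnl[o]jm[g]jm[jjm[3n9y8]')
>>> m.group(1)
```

`re.search` scans for the first position where the pattern succeeds.
The match spans [4:25] → '[o]jm[g]jm[jjm[3n9y8]'.
Captured: group 1 = 'o]jm[g]jm[jjm[3n9y8'.

'o]jm[g]jm[jjm[3n9y8'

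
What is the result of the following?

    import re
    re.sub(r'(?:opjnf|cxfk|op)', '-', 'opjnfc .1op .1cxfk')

'-c .1- .1-'

Alternation tries branches left to right and keeps the first one that lets the overall match succeed at that position.
Each match is replaced by '-'.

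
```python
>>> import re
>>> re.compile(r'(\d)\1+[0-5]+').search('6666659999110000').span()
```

(0, 6)

`\1` has to match the exact text group 1 already captured.
Unlike `match`, `search` isn't anchored — it looks for the pattern anywhere in the string.
The match spans [0:6] → '666665'.
Captured: group 1 = '6'.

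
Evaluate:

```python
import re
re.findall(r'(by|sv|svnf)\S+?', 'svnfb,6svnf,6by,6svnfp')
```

['sv', 'sv', 'by', 'sv']

Alternation tries branches left to right and keeps the first one that lets the overall match succeed at that position.
Walking the string: at [0:3] match 'svn', group 1 = 'sv'; at [7:10] match 'svn', group 1 = 'sv'; at [13:16] match 'by,', group 1 = 'by'; at [17:20] match 'svn', group 1 = 'sv'.
With a single group, `findall` returns only what that group captured — 4 items.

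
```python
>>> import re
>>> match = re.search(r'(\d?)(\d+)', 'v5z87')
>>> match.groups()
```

('', '5')

Pattern: optionally a digit (captured); then one or more of a digit (captured).
Unlike `match`, `search` isn't anchored — it looks for the pattern anywhere in the string.
The match spans [1:2] → '5'.
Captured: group 1 = '', group 2 = '5'.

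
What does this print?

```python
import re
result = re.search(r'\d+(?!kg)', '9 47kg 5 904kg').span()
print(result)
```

Because the assertion is negative and zero-width, positions next to the forbidden text are skipped.
`re.search` tries every starting position until one works.
The match spans [0:1] → '9'.

(0, 1)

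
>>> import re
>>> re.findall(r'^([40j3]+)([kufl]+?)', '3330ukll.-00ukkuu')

The pattern matches anchored at the start of the string; then one or more of one of [40j3] (captured); then one or more of one of [kufl] (lazy) (captured).
Walking the string: at [0:5] match '3330u', groups = ('3330', 'u').
Multiple groups make `findall` return tuples — one 2-tuple for the one match.

[('3330', 'u')]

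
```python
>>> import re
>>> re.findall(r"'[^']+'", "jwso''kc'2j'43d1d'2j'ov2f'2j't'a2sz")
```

["'kc'", "'43d1d'", "'ov2f'", "'t'"]

Walking the string: at [5:9] → "'kc'"; at [11:18] → "'43d1d'"; at [20:26] → "'ov2f'"; at [28:31] → "'t'".
`findall` yields the raw match text (4 of them) because the pattern has no groups.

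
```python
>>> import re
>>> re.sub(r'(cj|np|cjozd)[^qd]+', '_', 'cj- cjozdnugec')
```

Matches: at [0:8] → 'cj- cjoz'.
Every occurrence is swapped for '_'.

'_dnugec'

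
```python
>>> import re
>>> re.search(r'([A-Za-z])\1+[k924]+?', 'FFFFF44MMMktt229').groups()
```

('F',)

`\1` is not a pattern — it's the concrete string captured by group 1, re-applied verbatim.
Unlike `match`, `search` isn't anchored — it looks for the pattern anywhere in the string.
The match spans [0:6] → 'FFFFF4'.
Captured: group 1 = 'F'.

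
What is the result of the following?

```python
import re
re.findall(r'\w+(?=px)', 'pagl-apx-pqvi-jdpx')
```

['a', 'jd']

The `(?=…)`/`(?<=…)` assertion just peeks at neighbouring text; it doesn't advance the match position.
With no groups in the pattern, `findall` gives back each whole match — 2 here.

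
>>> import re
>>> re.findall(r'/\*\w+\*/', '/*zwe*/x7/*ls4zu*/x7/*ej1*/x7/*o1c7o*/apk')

Matches: at [0:7] → '/*zwe*/'; at [9:18] → '/*ls4zu*/'; at [20:27] → '/*ej1*/'; at [29:38] → '/*o1c7o*/'.
`findall` yields the raw match text (4 of them) because the pattern has no groups.

['/*zwe*/', '/*ls4zu*/', '/*ej1*/', '/*o1c7o*/']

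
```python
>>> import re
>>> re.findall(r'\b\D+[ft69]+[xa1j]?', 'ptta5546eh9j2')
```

['ptta']

The pattern matches a word boundary (`\b`, zero-width); then one or more of a non-digit; then one or more of one of [ft69]; then optionally one of [xa1j].
Matches: at [0:4] → 'ptta'.
No capturing groups, so `findall` returns the 1 full match string.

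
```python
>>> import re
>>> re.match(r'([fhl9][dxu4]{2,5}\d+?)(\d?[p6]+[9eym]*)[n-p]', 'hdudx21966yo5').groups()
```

This matches one of [fhl9], then 2 to 5 of one of [dxu4], then one or more of a digit (lazy) (captured); then optionally a digit, then one or more of one of [p6], then zero or more of one of [9eym] (captured); then a character in [n-p].
With the lazy modifier that quantifier settles for the fewest repetitions that let the rest of the pattern succeed (the atoms after it are unaffected and can still be greedy).
`match` is anchored at position 0; if the pattern doesn't fit there, it returns None.
The match spans [0:12] → 'hdudx21966yo'.
Captured: group 1 = 'hdudx21', group 2 = '966y'.

('hdudx21', '966y')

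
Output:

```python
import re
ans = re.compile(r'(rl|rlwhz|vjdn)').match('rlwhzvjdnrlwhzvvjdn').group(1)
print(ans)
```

Alternation isn't longest-match — the leftmost alternative that fits at this position is chosen.
`re.match` only tries the pattern at the start of the string.
The match spans [0:2] → 'rl'.
Captured: group 1 = 'rl'.

rl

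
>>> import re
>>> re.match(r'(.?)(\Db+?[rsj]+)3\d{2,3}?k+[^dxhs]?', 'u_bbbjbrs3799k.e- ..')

None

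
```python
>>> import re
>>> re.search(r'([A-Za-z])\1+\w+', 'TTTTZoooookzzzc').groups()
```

The backreference `\1` re-matches whatever the first group consumed, character for character.
`re.search` tries every starting position until one works.
The match spans [0:15] → 'TTTTZoooookzzzc'.
Captured: group 1 = 'T'.

('T',)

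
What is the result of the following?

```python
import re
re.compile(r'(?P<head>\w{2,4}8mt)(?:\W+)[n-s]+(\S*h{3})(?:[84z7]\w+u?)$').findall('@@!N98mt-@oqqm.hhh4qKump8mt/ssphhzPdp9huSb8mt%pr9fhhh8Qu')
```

Pattern: 2 to 4 of a word character, then the literal '8mt' (captured as 'head'); then one or more of a non-word character (non-capturing group); then one or more of a character in [n-s]; then zero or more of a non-whitespace character, then exactly 3 of a literal 'h' (captured); then one of [84z7], then one or more of a word character, then optionally the literal 'u' (non-capturing group); then anchored at the end.
Scanning left to right: at [3:56] match 'N98mt-@oqqm.hhh4qKump8mt/ssphhzPdp9huSb8mt%pr9fhhh8Qu', groups = ('N98mt', 'm.hhh4qKump8mt/ssphhzPdp9huSb8mt%pr9fhhh').
`findall` packs the 2 group values into a tuple for every match.

[('N98mt', 'm.hhh4qKump8mt/ssphhzPdp9huSb8mt%pr9fhhh')]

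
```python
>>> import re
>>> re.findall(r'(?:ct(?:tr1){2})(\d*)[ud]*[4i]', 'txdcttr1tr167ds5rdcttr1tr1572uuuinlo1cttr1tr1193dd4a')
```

Pattern: the literal 'ct', then the literal 'tr1' repeated 2 times (non-capturing group); then zero or more of a digit (captured); then zero or more of one of [ud], then one of [4i].
`findall` collects group 1 from each match (2 total).

['572', '193']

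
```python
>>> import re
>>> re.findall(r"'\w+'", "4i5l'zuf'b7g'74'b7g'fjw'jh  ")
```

Matches: at [4:9] → "'zuf'"; at [12:16] → "'74'"; at [19:24] → "'fjw'".
Since nothing is captured, `findall` lists the 3 matched substrings directly.

["'zuf'", "'74'", "'fjw'"]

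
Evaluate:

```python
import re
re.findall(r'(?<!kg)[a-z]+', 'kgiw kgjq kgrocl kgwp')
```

['kgiw', 'kgjq', 'kgrocl', 'kgwp']

Because the assertion is negative and zero-width, positions next to the forbidden text are skipped.
Scanning left to right: at [0:4] → 'kgiw'; at [5:9] → 'kgjq'; at [10:16] → 'kgrocl'; at [17:21] → 'kgwp'.
`findall` yields the raw match text (4 of them) because the pattern has no groups.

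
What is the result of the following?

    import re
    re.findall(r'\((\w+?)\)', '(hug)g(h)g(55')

['hug', 'h']

Walking the string: at [0:5] match '(hug)', group 1 = 'hug'; at [6:9] match '(h)', group 1 = 'h'.
With a single group, `findall` returns only what that group captured — 2 items.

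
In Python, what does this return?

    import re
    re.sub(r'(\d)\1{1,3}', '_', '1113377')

'___'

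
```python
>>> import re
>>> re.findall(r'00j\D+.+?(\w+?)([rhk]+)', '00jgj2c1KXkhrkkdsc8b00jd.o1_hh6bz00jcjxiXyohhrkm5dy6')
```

[('c1KX', 'khrkk'), ('_', 'hh'), ('r', 'k')]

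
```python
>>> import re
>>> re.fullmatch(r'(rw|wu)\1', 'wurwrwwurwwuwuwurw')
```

After group 1 captures some text, `\1` only succeeds where that same text appears again.
`re.fullmatch` requires the pattern to consume the entire string.
Here there's no way to consume every character, so the call returns None.

None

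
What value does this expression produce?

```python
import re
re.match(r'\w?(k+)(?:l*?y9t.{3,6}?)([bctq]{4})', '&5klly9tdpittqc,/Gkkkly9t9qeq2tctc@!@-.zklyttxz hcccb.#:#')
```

None

With `match`, the pattern is implicitly anchored at the beginning.
Here position 0 doesn't satisfy it, so the call returns None.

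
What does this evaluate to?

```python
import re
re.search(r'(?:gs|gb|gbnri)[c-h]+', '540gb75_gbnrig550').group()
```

Unlike `match`, `search` isn't anchored — it looks for the pattern anywhere in the string.
The match spans [8:14] → 'gbnrig'.

'gbnrig'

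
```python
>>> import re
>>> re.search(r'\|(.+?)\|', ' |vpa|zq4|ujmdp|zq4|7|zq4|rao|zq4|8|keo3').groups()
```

('vpa',)

The match spans [1:6] → '|vpa|'.
Captured: group 1 = 'vpa'.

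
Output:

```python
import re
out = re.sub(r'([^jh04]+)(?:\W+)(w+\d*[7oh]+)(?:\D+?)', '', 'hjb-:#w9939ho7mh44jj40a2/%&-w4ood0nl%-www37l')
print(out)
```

hjh44jj400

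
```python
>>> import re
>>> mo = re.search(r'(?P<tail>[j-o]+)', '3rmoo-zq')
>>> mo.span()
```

(2, 5)

The match spans [2:5] → 'moo'.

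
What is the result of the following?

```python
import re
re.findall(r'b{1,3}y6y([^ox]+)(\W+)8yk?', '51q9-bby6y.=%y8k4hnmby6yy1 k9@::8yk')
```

[('.=%y8k4hnmby6yy1 k9@:', ':')]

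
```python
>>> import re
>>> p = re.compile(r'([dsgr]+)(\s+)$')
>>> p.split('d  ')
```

['', 'd', '  ', '']

The pattern matches one or more of one of [dsgr] (captured); then one or more of whitespace (captured); then anchored at the end.
The group in the pattern means `split` returns the separators' captures alongside the pieces.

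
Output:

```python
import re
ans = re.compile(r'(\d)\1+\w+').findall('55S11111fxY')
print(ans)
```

['5']

A backreference is literal: `\1` must see the identical characters the first group matched.
One capturing group, so `findall` returns just the captured substring from the one match — 1 in all.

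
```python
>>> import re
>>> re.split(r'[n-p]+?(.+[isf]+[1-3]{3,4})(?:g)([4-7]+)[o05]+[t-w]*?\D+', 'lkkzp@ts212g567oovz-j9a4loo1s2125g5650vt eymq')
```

['lkkz', '@ts212', '567', '9a4loo1s2125g5650vt eymq']

The pattern matches one or more of a character in [n-p] (lazy); then one or more of any character, then one or more of one of [isf], then 3 to 4 of a character in [1-3] (captured); then a literal 'g' (non-capturing group); then one or more of a character in [4-7] (captured); then one or more of one of [o05], then zero or more of a character in [t-w] (lazy), then one or more of a non-digit.
Matches to split on: at [4:21] → 'p@ts212g567oovz-j'.
`re.split` interleaves the captured-group text with the surrounding fragments.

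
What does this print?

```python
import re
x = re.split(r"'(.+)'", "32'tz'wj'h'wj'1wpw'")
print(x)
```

['32', "tz'wj'h'wj'1wpw", '']

The group in the pattern means `split` returns the separators' captures alongside the pieces.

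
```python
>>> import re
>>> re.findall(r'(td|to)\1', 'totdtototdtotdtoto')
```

`\1` is not a pattern — it's the concrete string captured by group 1, re-applied verbatim.
With a single group, `findall` returns only what that group captured — 2 items.

['to', 'to']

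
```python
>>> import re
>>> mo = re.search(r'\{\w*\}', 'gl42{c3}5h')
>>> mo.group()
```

`search` walks the string left to right and returns the first match it finds.
The match spans [4:8] → '{c3}'.

'{c3}'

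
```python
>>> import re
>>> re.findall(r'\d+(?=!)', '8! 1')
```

The lookaround is zero-width — it requires the adjacent text to match without consuming it, so the asserted text isn't part of the match.
Since nothing is captured, `findall` lists the 1 matched substring directly.

['8']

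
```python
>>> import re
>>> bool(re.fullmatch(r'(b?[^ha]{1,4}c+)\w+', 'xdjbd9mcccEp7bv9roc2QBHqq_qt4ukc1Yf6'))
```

False

`fullmatch` succeeds only if the pattern covers the string from start to end.
Here the pattern can't cover the whole string, so the call returns None, and `bool(None)` is False.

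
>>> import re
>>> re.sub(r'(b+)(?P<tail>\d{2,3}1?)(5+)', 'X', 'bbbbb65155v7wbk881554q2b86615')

This matches one or more of a literal 'b' (captured); then 2 to 3 of a digit, then optionally a literal '1' (captured as 'tail'); then one or more of a literal '5' (captured).
Matches: at [0:10] → 'bbbbb65155'; at [23:29] → 'b86615'.
Each match is replaced by 'X'.

'Xv7wbk881554q2X'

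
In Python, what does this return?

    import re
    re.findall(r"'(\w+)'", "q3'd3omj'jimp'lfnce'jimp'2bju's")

['d3omj', 'lfnce', '2bju']

Scanning left to right: at [2:9] match "'d3omj'", group 1 = 'd3omj'; at [13:20] match "'lfnce'", group 1 = 'lfnce'; at [24:30] match "'2bju'", group 1 = '2bju'.
`findall` collects group 1 from each match (3 total).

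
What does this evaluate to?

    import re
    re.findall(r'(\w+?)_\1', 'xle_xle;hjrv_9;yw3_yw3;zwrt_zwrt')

A backreference is literal: `\1` must see the identical characters the first group matched.
Matches: at [0:7] match 'xle_xle', group 1 = 'xle'; at [15:22] match 'yw3_yw3', group 1 = 'yw3'; at [23:32] match 'zwrt_zwrt', group 1 = 'zwrt'.
Because there's exactly one group, `findall` drops the full match and keeps group 1 from each hit.

['xle', 'yw3', 'zwrt']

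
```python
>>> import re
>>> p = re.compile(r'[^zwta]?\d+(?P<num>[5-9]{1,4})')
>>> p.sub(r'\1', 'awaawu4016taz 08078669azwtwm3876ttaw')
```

The pattern matches optionally any character except [zwta], then one or more of a digit; then 1 to 4 of a character in [5-9] (captured as 'num').
The replacement refers to a captured group, so each match is rewritten using its own captured text.

'awaaw6taz9azwtw6ttaw'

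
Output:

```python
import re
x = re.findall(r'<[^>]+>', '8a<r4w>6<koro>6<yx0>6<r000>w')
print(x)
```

Scanning left to right: at [2:7] → '<r4w>'; at [8:14] → '<koro>'; at [15:20] → '<yx0>'; at [21:27] → '<r000>'.
`findall` yields the raw match text (4 of them) because the pattern has no groups.

['<r4w>', '<koro>', '<yx0>', '<r000>']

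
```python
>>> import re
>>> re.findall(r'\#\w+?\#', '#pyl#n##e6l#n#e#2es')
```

['#pyl#', '#e6l#', '#e#']

No capturing groups, so `findall` returns the 3 full match strings.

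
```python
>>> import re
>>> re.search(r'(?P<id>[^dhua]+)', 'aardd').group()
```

'r'

The pattern matches one or more of any character except [dhua] (captured as 'id').
Unlike `match`, `search` isn't anchored — it looks for the pattern anywhere in the string.
The match spans [2:3] → 'r'.
Captured: group 1 = 'r'.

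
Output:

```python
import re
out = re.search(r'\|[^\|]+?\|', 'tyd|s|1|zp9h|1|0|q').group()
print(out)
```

|s|

The match spans [3:6] → '|s|'.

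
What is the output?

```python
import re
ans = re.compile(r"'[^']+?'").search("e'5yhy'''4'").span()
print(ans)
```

`search` walks the string left to right and returns the first match it finds.
The match spans [1:7] → "'5yhy'".

(1, 7)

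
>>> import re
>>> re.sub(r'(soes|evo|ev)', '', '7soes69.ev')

'769.'

Matches: at [1:5] → 'soes'; at [8:10] → 'ev'.
`sub` substitutes '' at each match site.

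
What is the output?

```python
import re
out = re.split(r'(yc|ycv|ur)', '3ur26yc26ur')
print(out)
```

['3', 'ur', '26', 'yc', '26', 'ur', '']

Matches to split on: at [1:3] → 'ur'; at [5:7] → 'yc'; at [9:11] → 'ur'.
`re.split` interleaves the captured-group text with the surrounding fragments.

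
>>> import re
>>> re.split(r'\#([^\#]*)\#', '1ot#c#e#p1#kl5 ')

`re.split` interleaves the captured-group text with the surrounding fragments.

['1ot', 'c', 'e', 'p1', 'kl5 ']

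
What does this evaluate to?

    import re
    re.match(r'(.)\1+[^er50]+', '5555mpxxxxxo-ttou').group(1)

The match spans [0:17] → '5555mpxxxxxo-ttou'.
Captured: group 1 = '5'.

'5'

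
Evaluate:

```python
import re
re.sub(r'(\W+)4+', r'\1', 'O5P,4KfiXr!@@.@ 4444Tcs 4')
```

Pattern: one or more of a non-word character (captured); then one or more of a literal '4'.
Matches: at [3:5] → ',4'; at [10:20] → '!@@.@ 4444'; at [23:25] → ' 4'.
`\1` in the replacement pulls in group 1's text for each match.

'O5P,KfiXr!@@.@ Tcs '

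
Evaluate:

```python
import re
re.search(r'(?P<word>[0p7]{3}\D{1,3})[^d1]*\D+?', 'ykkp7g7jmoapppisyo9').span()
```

(11, 18)

The pattern matches exactly 3 of one of [0p7], then 1 to 3 of a non-digit (captured as 'word'); then zero or more of any character except [d1], then one or more of a non-digit (lazy).
`re.search` scans for the first position where the pattern succeeds.
The match spans [11:18] → 'pppisyo'.
Captured: group 1 = 'pppisy'.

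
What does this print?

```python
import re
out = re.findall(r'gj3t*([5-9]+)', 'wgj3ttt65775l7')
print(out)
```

['65775']

Pattern: the literal 'gj3', then zero or more of the literal 't'; then one or more of a character in [5-9] (captured).
Scanning left to right: at [1:12] match 'gj3ttt65775', group 1 = '65775'.
`findall` collects group 1 from the one match (1 total).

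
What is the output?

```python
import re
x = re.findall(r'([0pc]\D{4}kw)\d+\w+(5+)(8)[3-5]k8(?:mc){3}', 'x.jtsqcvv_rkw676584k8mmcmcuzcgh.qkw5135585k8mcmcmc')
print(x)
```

Pattern: one of [0pc], then exactly 4 of a non-digit, then the literal 'kw' (captured); then one or more of a digit, then one or more of a word character; then one or more of a literal '5' (captured); then a literal '8' (captured); then a character in [3-5], then the literal 'k8', then the literal 'mc' repeated 3 times.
Scanning left to right: at [28:50] match 'cgh.qkw5135585k8mcmcmc', groups = ('cgh.qkw', '5', '8').
3 groups means the one result is a tuple of 3 captured strings — 1 here.

[('cgh.qkw', '5', '8')]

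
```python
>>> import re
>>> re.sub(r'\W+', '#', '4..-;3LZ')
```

Every occurrence is swapped for '#'.

'4#3LZ'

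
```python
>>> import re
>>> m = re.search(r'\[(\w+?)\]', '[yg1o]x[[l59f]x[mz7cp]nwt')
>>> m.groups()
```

The match spans [0:6] → '[yg1o]'.
Captured: group 1 = 'yg1o'.

('yg1o',)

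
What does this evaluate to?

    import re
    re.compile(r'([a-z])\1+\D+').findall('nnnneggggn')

`\1` is not a pattern — it's the concrete string captured by group 1, re-applied verbatim.
Walking the string: at [0:10] match 'nnnneggggn', group 1 = 'n'.
`findall` collects group 1 from the one match (1 total).

['n']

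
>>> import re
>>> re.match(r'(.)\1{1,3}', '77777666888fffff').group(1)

'7'

`\1` is not a pattern — it's the concrete string captured by group 1, re-applied verbatim.
`re.match` won't scan ahead — the pattern has to work from the very first character.
The match spans [0:4] → '7777'.
Captured: group 1 = '7'.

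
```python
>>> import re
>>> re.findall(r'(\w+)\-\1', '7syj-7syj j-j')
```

['7syj', 'j']

After group 1 captures some text, `\1` only succeeds where that same text appears again.
Scanning left to right: at [0:9] match '7syj-7syj', group 1 = '7syj'; at [10:13] match 'j-j', group 1 = 'j'.
With a single group, `findall` returns only what that group captured — 2 items.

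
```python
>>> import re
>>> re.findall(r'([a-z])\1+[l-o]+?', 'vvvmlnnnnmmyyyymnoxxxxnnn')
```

['v', 'n', 'y', 'x']

`\1` is not a pattern — it's the concrete string captured by group 1, re-applied verbatim.
With a single group, `findall` returns only what that group captured — 4 items.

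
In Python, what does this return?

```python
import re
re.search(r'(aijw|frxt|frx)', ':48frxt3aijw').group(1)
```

Branches in `(...|...)` are attempted left-to-right; the first branch that allows the whole pattern to succeed is taken.
Unlike `match`, `search` isn't anchored — it looks for the pattern anywhere in the string.
The match spans [3:7] → 'frxt'.
Captured: group 1 = 'frxt'.

'frxt'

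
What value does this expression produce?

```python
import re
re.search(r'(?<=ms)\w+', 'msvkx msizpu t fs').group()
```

Because the assertion is zero-width, the text it checks is not consumed and won't appear in the result.
The match spans [2:5] → 'vkx'.

'vkx'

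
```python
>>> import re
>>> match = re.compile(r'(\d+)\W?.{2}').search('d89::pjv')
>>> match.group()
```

'89::p'

Pattern: one or more of a digit (captured); then optionally a non-word character, then exactly 2 of any character.
`search` walks the string left to right and returns the first match it finds.
The match spans [1:6] → '89::p'.
Captured: group 1 = '89'.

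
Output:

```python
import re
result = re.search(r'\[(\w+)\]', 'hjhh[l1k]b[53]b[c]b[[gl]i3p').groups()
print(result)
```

('l1k',)

`re.search` scans for the first position where the pattern succeeds.
The match spans [4:9] → '[l1k]'.
Captured: group 1 = 'l1k'.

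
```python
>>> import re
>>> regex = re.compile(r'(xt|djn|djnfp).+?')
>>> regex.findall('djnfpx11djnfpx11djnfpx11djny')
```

['djn', 'djn', 'djn', 'djn']

`|` is ordered: at each position the engine commits to the first alternative that works.
Matches: at [0:4] match 'djnf', group 1 = 'djn'; at [8:12] match 'djnf', group 1 = 'djn'; at [16:20] match 'djnf', group 1 = 'djn'; at [24:28] match 'djny', group 1 = 'djn'.
Because there's exactly one group, `findall` drops the full match and keeps group 1 from each hit.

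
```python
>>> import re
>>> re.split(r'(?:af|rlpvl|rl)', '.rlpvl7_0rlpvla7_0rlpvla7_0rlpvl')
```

['.', '7_0', 'a7_0', 'a7_0', '']

`|` is ordered: at each position the engine commits to the first alternative that works.
Matches to split on: at [1:6] → 'rlpvl'; at [9:14] → 'rlpvl'; at [18:23] → 'rlpvl'; at [27:32] → 'rlpvl'.
Each match becomes a cut point; 5 segments remain.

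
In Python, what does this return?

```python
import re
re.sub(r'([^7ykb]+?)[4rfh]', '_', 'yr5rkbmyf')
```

Each match is replaced by '_'.

'y_kbmyf'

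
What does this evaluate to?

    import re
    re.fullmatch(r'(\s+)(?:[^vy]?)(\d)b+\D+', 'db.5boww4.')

The pattern matches one or more of whitespace (captured); then optionally any character except [vy] (non-capturing group); then a digit (captured); then one or more of the literal 'b', then one or more of a non-digit.
`fullmatch` succeeds only if the pattern covers the string from start to end.
Here the pattern can't cover the whole string, so the call returns None.

None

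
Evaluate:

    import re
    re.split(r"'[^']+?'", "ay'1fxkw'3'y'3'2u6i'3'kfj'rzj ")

['ay', '3', '3', '3', 'rzj ']

Matches to split on: at [2:9] → "'1fxkw'"; at [10:13] → "'y'"; at [14:20] → "'2u6i'"; at [21:26] → "'kfj'".
Splitting on the pattern gives 5 pieces.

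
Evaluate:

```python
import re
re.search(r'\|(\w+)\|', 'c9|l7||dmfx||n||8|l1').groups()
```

('l7',)

The match spans [2:6] → '|l7|'.
Captured: group 1 = 'l7'.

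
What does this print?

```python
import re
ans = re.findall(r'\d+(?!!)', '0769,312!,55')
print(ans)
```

['0769', '31', '55']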